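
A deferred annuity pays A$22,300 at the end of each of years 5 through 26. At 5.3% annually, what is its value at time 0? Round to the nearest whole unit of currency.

A$232,355

Value one period before first payment (t=4): 22300 × [1 − (1+0.053)^(−22)] / 0.053 = 22300 × 12.810333 = 285,670.4323
Discount back 4 years: 285,670.4323 × (1+0.053)^(−4) = 285,670.4323 × 0.813367 = 232,354.8849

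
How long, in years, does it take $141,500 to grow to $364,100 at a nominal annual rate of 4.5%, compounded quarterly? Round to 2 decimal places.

Periodic rate i = 0.045/4 = 0.01125.
(1+i)^n = 364100/141500 = 2.57314, so n = ln 2.57314 / ln 1.01125 = 84.4831 quarters
= 84.4831/4 years

21.12 years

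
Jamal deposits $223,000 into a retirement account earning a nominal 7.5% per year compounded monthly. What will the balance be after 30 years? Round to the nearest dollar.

$2,101,002

With 12 periods per year: i = 0.00625, n = 360.
FV = 223,000 × (1 + 0.00625)^360 = 2,101,002.0608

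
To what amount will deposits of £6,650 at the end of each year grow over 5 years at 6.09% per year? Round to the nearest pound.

FV = 6650 × [(1+0.0609)^5 − 1] / 0.0609 = 6650 × 5.647231 = 37,554.0874

£37,554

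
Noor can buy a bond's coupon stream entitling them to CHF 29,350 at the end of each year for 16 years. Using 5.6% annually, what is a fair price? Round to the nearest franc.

Annuity factor a(16|0.056) = 10.389401; PV = 29350 × 10.389401 = 304,928.9270

CHF 304,929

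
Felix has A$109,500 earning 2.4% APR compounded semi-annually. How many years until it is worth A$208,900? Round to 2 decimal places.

27.07 years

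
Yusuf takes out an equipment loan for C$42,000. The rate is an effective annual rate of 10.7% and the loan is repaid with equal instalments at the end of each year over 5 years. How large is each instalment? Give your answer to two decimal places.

Annuity-PV factor = 3.723959; PMT = 42000 / 3.723959 = 11,278.3194

C$11,278.32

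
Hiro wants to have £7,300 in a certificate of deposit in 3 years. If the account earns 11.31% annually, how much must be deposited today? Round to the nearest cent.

Discount factor = (1+0.1131)^(−3) = 0.725099; PV = 7,300 × 0.725099 = 5,293.2245

£5,293.22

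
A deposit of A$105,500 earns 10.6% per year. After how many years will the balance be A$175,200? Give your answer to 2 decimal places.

5.03 years

n = ln(175200/105500) / ln(1+0.106) = ln(1.66066) / 0.100750 = 5.0344 years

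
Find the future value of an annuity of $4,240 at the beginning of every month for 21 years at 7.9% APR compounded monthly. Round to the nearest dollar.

Periodic rate i = 0.079/12 = 0.00658333; n = 21 × 12 = 252 periods.
FV = 4240 × [(1+0.00658333)^252 − 1] / 0.00658333 × (1+i) = 4240 × 646.083578 = 2,739,394.3725
(Beginning-of-period payments → annuity-due factor ×(1+i).)

$2,739,394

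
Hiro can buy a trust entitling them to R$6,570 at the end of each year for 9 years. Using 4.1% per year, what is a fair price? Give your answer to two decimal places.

PV = PMT · [1 − (1+i)^(−n)] / i = 6570 · 7.401566 = 48,628.2898

R$48,628.29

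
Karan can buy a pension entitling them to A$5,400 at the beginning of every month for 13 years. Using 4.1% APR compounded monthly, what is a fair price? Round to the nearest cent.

Periodic rate i = 0.041/12 = 0.00341667; n = 13 × 12 = 156 periods.
PV = 5400 × [1 − (1+0.00341667)^(−156)] / 0.00341667 × (1+i) = 5400 × 121.180867 = 654,376.6811
Payments are at the start of each period, so multiply by (1+i).

A$654,376.68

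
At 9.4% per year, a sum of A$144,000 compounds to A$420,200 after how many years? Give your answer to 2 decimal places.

n = ln(420200/144000) / ln(1+0.094) = ln(2.91806) / 0.089841 = 11.9202 years

11.92 years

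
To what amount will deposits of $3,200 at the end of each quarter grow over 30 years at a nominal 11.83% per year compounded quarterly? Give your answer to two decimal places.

i = 0.1183/4 = 0.029575 per quarter; n = 30·4 = 120.
FV = PMT · [(1+i)^n − 1] / i = 3200 · 1083.138018 = 3,466,041.6563

$3,466,041.66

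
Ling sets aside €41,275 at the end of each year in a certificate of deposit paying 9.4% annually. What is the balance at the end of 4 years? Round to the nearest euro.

€189,872

FV = 41275 × [(1+0.094)^4 − 1] / 0.094 = 41275 × 4.600175 = 189,872.2060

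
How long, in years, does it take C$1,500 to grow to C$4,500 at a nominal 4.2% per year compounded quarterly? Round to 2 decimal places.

26.29 years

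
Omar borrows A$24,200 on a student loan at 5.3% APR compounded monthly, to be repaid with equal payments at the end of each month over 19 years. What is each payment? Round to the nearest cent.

A$168.62

Periodic rate i = 0.053/12 = 0.00441667; n = 19 × 12 = 228 periods.
PMT = 24200 / ( [1 − (1+0.00441667)^(−228)] / 0.00441667 ) = 24200 / 143.519055 = 168.6187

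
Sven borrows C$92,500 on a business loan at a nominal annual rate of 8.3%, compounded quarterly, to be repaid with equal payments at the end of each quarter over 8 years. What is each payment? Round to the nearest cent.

Periodic rate i = 0.083/4 = 0.02075; n = 8 × 4 = 32 periods.
PMT = 92500 / ( [1 − (1+0.02075)^(−32)] / 0.02075 ) = 92500 / 23.214552 = 3,984.5696

C$3,984.57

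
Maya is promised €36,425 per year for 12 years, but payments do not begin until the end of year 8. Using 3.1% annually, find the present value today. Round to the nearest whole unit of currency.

€291,070

Value one period before first payment (t=7): 36425 × [1 − (1+0.031)^(−12)] / 0.031 = 36425 × 9.894845 = 360,419.7367
PV₀ = 360,419.7367 / (1+0.031)^7 = 360,419.7367 / 1.238257 = 291,070.3098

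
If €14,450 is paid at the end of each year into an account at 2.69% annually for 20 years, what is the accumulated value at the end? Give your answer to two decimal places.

Accumulation factor s(20|0.0269) = 26.038919; FV = 14450 × 26.038919 = 376,262.3733

€376,262.37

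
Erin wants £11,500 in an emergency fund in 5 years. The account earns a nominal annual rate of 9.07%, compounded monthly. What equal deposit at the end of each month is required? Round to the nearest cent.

£152.19

Periodic rate i = 0.0907/12 = 0.00755833; n = 5 × 12 = 60 periods.
PMT = 11500 / ( [(1+0.00755833)^60 − 1] / 0.00755833 ) = 11500 / 75.562878 = 152.1911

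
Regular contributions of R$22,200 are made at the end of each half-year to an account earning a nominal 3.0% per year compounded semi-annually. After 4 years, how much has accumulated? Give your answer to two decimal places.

R$187,209.03

i = 0.03/2 = 0.015 per half-year; n = 4·2 = 8.
Accumulation factor s(8|0.015) = 8.432839; FV = 22200 × 8.432839 = 187,209.0282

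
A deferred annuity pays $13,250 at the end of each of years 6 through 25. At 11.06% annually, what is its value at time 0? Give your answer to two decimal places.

$62,204.28

PV at t=5 (ordinary 20-year annuity): 13250 × a(20|0.1106) = 13250 × 7.932183 = 105,101.4223
Discount back 5 years: 105,101.4223 × (1+0.1106)^(−5) = 105,101.4223 × 0.591850 = 62,204.2771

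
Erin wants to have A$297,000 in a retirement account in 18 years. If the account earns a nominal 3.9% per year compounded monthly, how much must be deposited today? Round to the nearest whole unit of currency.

Periodic rate i = 0.039/12 = 0.00325; n = 18 × 12 = 216 periods.
PV = FV·(1+i)^(−n) = 297,000 × 0.496158 = 147,358.7991

A$147,359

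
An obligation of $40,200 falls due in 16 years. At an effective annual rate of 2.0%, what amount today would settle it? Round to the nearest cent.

PV = 40,200 / (1 + 0.02)^16 = 40,200 / 1.372786 = 29,283.5217

$29,283.52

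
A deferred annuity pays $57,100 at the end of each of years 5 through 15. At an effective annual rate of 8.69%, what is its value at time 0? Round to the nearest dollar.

$282,557

Value one period before first payment (t=4): 57100 × [1 − (1+0.0869)^(−11)] / 0.0869 = 57100 × 6.906029 = 394,334.2809
Discount back 4 years: 394,334.2809 × (1+0.0869)^(−4) = 394,334.2809 × 0.716542 = 282,557.0700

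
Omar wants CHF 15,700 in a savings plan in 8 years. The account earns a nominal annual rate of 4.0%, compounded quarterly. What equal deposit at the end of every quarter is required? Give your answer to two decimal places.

Periodic rate i = 0.04/4 = 0.01; n = 8 × 4 = 32 periods.
PMT = 15700 / ( [(1+0.01)^32 − 1] / 0.01 ) = 15700 / 37.494068 = 418.7329

CHF 418.73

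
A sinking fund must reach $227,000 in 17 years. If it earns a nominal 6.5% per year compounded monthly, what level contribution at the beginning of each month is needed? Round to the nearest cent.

With 12 periods per year: i = 0.00541667, n = 204.
PMT = 227000 / ( [(1+0.00541667)^204 − 1] / 0.00541667 × (1+i) ) = 227000 / 373.130490 = 608.3663

$608.37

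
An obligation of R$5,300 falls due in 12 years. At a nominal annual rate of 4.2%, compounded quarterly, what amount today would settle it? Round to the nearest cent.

R$3,210.20

i = 0.042/4 = 0.0105 per quarter; n = 12·4 = 48.
Discount factor = (1+0.0105)^(−48) = 0.605699; PV = 5,300 × 0.605699 = 3,210.2039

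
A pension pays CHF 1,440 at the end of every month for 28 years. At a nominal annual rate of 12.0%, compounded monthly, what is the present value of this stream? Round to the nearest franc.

CHF 138,914

i = 0.12/12 = 0.01 per month; n = 28·12 = 336.
Annuity factor a(336|0.01) = 96.468019; PV = 1440 × 96.468019 = 138,913.9468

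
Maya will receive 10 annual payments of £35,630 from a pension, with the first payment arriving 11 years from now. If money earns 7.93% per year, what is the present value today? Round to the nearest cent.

£111,813.50

PV at t=10 (ordinary 10-year annuity): 35630 × a(10|0.0793) = 35630 × 6.731319 = 239,836.8983
PV₀ = 239,836.8983 / (1+0.0793)^10 = 239,836.8983 / 2.144973 = 111,813.4965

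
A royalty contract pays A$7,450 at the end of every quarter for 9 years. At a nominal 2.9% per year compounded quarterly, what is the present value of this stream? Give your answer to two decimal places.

A$235,310.52

Periodic rate i = 0.029/4 = 0.00725; n = 9 × 4 = 36 periods.
PV = PMT · [1 − (1+i)^(−n)] / i = 7450 · 31.585305 = 235,310.5212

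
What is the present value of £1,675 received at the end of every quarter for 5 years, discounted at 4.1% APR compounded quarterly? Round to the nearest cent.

Periodic rate i = 0.041/4 = 0.01025; n = 5 × 4 = 20 periods.
Annuity factor a(20|0.01025) = 18.000210; PV = 1675 × 18.000210 = 30,150.3522

£30,150.35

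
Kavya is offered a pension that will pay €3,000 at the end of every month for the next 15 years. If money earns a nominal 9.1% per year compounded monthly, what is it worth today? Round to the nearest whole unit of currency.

With 12 periods per year: i = 0.00758333, n = 180.
Annuity factor a(180|0.00758333) = 98.017691; PV = 3000 × 98.017691 = 294,053.0724

€294,053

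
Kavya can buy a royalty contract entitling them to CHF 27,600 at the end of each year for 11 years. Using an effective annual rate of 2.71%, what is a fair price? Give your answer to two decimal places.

CHF 259,523.59

PV = 27600 × [1 − (1+0.0271)^(−11)] / 0.0271 = 27600 × 9.403029 = 259,523.5935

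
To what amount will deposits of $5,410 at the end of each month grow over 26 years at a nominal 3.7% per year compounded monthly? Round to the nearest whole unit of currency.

i = 0.037/12 = 0.00308333 per month; n = 26·12 = 312.
Accumulation factor s(312|0.00308333) = 523.152908; FV = 5410 × 523.152908 = 2,830,257.2320

$2,830,257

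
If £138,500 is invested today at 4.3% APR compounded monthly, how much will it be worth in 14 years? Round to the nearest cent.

£252,596.74

With 12 periods per year: i = 0.00358333, n = 168.
138,500 × (1+0.00358333)^168 = 138,500 × 1.823803 = 252,596.7420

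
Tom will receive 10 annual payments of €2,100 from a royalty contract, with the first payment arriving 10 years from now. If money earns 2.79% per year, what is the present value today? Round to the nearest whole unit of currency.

€14,135

Value one period before first payment (t=9): 2100 × [1 − (1+0.0279)^(−10)] / 0.0279 = 2100 × 8.622356 = 18,106.9468
PV₀ = 18,106.9468 / (1+0.0279)^9 = 18,106.9468 / 1.281026 = 14,134.7272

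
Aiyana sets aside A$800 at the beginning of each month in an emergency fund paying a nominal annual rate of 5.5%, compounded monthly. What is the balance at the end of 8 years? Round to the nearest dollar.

A$96,641

With 12 periods per year: i = 0.00458333, n = 96.
FV = 800 × [(1+0.00458333)^96 − 1] / 0.00458333 × (1+i) = 800 × 120.801429 = 96,641.1430
Payments are at the start of each period, so multiply by (1+i).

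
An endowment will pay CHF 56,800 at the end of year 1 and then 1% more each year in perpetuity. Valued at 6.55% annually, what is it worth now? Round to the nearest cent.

CHF 1,023,423.42

PV = D₁/(r − g) = 56800/(0.0655 − 0.01) = 1,023,423.4234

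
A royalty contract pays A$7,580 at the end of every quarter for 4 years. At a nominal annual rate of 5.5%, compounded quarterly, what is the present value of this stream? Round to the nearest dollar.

A$108,202

i = 0.055/4 = 0.01375 per quarter; n = 4·4 = 16.
Annuity factor a(16|0.01375) = 14.274728; PV = 7580 × 14.274728 = 108,202.4347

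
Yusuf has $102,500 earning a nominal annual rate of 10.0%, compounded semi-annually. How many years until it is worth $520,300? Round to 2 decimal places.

Periodic rate i = 0.1/2 = 0.05.
n = ln(520300/102500) / ln(1+0.05) = ln(5.07610) / 0.048790 = 33.2965 half-years
= 33.2965/2 years

16.65 years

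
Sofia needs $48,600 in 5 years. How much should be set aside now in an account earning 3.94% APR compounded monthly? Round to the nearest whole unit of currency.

i = 0.0394/12 = 0.00328333 per month; n = 5·12 = 60.
PV = 48,600 / (1 + 0.00328333)^60 = 48,600 / 1.217351 = 39,922.7459

$39,923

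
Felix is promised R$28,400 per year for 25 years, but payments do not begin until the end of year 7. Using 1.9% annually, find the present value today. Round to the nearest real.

PV at t=6 (ordinary 25-year annuity): 28400 × a(25|0.019) = 28400 × 19.754608 = 561,030.8650
Discount back 6 years: 561,030.8650 × (1+0.019)^(−6) = 561,030.8650 × 0.893213 = 501,119.9013

R$501,120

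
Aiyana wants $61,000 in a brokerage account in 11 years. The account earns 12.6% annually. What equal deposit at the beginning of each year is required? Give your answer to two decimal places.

FV-annuity factor × (1+i) = 24.031305; PMT = 61000 / 24.031305 = 2,538.3557

$2,538.36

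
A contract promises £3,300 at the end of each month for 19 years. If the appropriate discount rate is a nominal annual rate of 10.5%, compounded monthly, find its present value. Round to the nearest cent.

With 12 periods per year: i = 0.00875, n = 228.
PV = PMT · [1 − (1+i)^(−n)] / i = 3300 · 98.605822 = 325,399.2138

£325,399.21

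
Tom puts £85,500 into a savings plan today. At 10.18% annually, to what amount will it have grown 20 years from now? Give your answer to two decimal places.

FV = PV·(1+i)^n = 85,500 × 6.951129 = 594,321.5466

£594,321.55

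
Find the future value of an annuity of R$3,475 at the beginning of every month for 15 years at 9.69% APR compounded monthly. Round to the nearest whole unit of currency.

R$1,411,273

Periodic rate i = 0.0969/12 = 0.008075; n = 15 × 12 = 180 periods.
Accumulation factor s(180|0.008075) × (1+i) = 406.121622; FV = 3475 × 406.121622 = 1,411,272.6355
(annuity-due: payments at period start, so ×(1+i).)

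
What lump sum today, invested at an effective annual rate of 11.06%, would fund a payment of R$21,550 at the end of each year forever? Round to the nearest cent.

PV = C/r = 21550/0.1106 = 194,846.2929

R$194,846.29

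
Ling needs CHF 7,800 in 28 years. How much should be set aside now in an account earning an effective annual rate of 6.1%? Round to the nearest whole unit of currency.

PV = FV·(1+i)^(−n) = 7,800 × 0.190533 = 1,486.1541

CHF 1,486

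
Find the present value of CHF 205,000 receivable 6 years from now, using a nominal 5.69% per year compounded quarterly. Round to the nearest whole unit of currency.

CHF 146,060

With 4 periods per year: i = 0.014225, n = 24.
PV = 205,000 / (1 + 0.014225)^24 = 205,000 / 1.403536 = 146,059.6941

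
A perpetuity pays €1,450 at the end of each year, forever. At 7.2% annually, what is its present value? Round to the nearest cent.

€20,138.89

PV = C/r = 1450/0.072 = 20,138.8889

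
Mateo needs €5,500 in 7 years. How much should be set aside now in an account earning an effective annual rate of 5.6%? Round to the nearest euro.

€3,756

PV = FV·(1+i)^(−n) = 5,500 × 0.682893 = 3,755.9107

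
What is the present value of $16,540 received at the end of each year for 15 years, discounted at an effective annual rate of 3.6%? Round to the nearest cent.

$189,150.28

PV = PMT · [1 − (1+i)^(−n)] / i = 16540 · 11.435930 = 189,150.2777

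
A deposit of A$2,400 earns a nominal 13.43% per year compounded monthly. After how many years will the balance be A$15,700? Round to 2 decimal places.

Periodic rate i = 0.1343/12 = 0.0111917.
(1+i)^n = 15700/2400 = 6.54167, so n = ln 6.54167 / ln 1.01119 = 168.7579 months
= 168.7579/12 years

14.06 years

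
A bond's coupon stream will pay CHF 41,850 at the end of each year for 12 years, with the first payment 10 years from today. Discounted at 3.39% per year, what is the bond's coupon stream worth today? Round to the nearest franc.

CHF 301,531

PV at t=9 (ordinary 12-year annuity): 41850 × a(12|0.0339) = 41850 × 9.726194 = 407,041.2111
PV₀ = 407,041.2111 / (1+0.0339)^9 = 407,041.2111 / 1.349916 = 301,530.7194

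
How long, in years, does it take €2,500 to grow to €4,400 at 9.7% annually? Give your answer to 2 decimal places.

(1+i)^n = 4400/2500 = 1.76000, so n = ln 1.76000 / ln 1.097 = 6.1063 years

6.11 years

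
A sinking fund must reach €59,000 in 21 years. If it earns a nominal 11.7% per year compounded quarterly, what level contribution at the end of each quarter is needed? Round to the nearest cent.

€168.11

i = 0.117/4 = 0.02925 per quarter; n = 21·4 = 84.
PMT = 59000 / ( [(1+0.02925)^84 − 1] / 0.02925 ) = 59000 / 350.960000 = 168.1103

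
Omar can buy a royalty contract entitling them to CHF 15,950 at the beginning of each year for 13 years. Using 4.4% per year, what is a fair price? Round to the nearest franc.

CHF 162,227

Annuity factor a(13|0.044) × (1+i) = 10.170967; PV = 15950 × 10.170967 = 162,226.9312
Payments are at the start of each period, so multiply by (1+i).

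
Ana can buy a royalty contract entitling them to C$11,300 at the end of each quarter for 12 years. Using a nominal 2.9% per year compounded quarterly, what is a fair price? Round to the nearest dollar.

i = 0.029/4 = 0.00725 per quarter; n = 12·4 = 48.
PV = 11300 × [1 − (1+0.00725)^(−48)] / 0.00725 = 11300 × 40.415739 = 456,697.8470

C$456,698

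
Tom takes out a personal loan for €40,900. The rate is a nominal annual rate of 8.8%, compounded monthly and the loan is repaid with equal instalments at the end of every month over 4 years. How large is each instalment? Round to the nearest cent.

With 12 periods per year: i = 0.00733333, n = 48.
PMT = 40900 / ( [1 − (1+0.00733333)^(−48)] / 0.00733333 ) = 40900 / 40.338547 = 1,013.9185

€1,013.92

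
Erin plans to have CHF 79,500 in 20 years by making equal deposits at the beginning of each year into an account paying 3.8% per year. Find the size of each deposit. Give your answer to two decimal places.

PMT = 79500 / ( [(1+0.038)^20 − 1] / 0.038 × (1+i) ) = 79500 / 30.276034 = 2,625.8393

CHF 2,625.84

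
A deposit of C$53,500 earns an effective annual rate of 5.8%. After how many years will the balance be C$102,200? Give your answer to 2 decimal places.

11.48 years

n = ln(102200/53500) / ln(1+0.058) = ln(1.91028) / 0.056380 = 11.4801 years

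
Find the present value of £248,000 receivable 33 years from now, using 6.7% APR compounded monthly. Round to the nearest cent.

£27,346.22

i = 0.067/12 = 0.00558333 per month; n = 33·12 = 396.
Discount factor = (1+0.00558333)^(−396) = 0.110267; PV = 248,000 × 0.110267 = 27,346.2181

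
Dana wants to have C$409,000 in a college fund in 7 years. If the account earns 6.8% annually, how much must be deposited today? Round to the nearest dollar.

C$258,062

PV = FV·(1+i)^(−n) = 409,000 × 0.630959 = 258,062.2855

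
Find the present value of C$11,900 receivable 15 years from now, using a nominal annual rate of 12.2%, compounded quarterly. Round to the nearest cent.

With 4 periods per year: i = 0.0305, n = 60.
Discount factor = (1+0.0305)^(−60) = 0.164862; PV = 11,900 × 0.164862 = 1,961.8563

C$1,961.86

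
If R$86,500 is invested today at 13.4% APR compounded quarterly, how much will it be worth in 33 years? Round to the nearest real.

R$6,698,840

With 4 periods per year: i = 0.0335, n = 132.
FV = PV·(1+i)^n = 86,500 × 77.443235 = 6,698,839.8413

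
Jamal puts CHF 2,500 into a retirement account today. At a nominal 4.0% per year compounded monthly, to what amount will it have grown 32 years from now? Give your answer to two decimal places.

CHF 8,972.48

Periodic rate i = 0.04/12 = 0.00333333; n = 32 × 12 = 384 periods.
FV = 2,500 × (1 + 0.00333333)^384 = 8,972.4801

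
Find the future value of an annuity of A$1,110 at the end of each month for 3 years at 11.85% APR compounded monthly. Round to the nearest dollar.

With 12 periods per year: i = 0.009875, n = 36.
Accumulation factor s(36|0.009875) = 42.978011; FV = 1110 × 42.978011 = 47,705.5922

A$47,706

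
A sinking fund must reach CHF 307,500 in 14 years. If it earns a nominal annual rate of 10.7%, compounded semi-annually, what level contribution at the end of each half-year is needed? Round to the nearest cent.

With 2 periods per year: i = 0.0535, n = 28.
FV-annuity factor = 61.737535; PMT = 307500 / 61.737535 = 4,980.7625

CHF 4,980.76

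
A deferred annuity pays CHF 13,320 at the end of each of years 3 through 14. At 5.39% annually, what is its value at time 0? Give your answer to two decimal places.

CHF 103,991.67

Value one period before first payment (t=2): 13320 × [1 − (1+0.0539)^(−12)] / 0.0539 = 13320 × 8.671478 = 115,504.0863
Discount back 2 years: 115,504.0863 × (1+0.0539)^(−2) = 115,504.0863 × 0.900329 = 103,991.6670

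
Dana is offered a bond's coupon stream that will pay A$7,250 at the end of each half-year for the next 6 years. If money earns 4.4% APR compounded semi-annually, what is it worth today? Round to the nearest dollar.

A$75,738

With 2 periods per year: i = 0.022, n = 12.
PV = 7250 × [1 − (1+0.022)^(−12)] / 0.022 = 7250 × 10.446604 = 75,737.8816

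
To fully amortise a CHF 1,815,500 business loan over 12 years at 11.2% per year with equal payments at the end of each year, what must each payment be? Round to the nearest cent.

CHF 282,306.13

PMT = 1.8155e+06 / ( [1 − (1+0.112)^(−12)] / 0.112 ) = 1.8155e+06 / 6.430962 = 282,306.1322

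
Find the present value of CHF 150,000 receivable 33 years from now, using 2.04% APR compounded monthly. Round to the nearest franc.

CHF 76,555

With 12 periods per year: i = 0.0017, n = 396.
PV = FV·(1+i)^(−n) = 150,000 × 0.510365 = 76,554.8032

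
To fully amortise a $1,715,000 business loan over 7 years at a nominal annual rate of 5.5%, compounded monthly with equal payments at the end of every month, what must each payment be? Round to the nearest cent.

i = 0.055/12 = 0.00458333 per month; n = 7·12 = 84.
PMT = 1.715e+06 / ( [1 − (1+0.00458333)^(−84)] / 0.00458333 ) = 1.715e+06 / 69.589216 = 24,644.6231

$24,644.62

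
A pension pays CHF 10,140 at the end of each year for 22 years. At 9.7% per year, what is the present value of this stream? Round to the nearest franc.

Annuity factor a(22|0.097) = 8.964402; PV = 10140 × 8.964402 = 90,899.0331

CHF 90,899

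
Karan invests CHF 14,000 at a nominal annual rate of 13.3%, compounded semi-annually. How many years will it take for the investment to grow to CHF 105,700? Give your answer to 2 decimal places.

Periodic rate i = 0.133/2 = 0.0665.
n = ln(105700/14000) / ln(1+0.0665) = ln(7.55000) / 0.064382 = 31.3991 half-years
= 31.3991/2 years

15.70 years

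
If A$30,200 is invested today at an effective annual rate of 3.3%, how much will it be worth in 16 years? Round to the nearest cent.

A$50,770.58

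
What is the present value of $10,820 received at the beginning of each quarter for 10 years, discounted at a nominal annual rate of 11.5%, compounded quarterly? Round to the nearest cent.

$262,571.47

With 4 periods per year: i = 0.02875, n = 40.
Annuity factor a(40|0.02875) × (1+i) = 24.267234; PV = 10820 × 24.267234 = 262,571.4729
(Beginning-of-period payments → annuity-due factor ×(1+i).)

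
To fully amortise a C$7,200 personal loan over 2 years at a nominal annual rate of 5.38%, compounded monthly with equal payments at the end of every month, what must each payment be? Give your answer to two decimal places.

C$317.10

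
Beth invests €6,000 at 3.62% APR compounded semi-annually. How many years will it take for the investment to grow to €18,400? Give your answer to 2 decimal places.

31.23 years

Periodic rate i = 0.0362/2 = 0.0181.
n = ln(18400/6000) / ln(1+0.0181) = ln(3.06667) / 0.017938 = 62.4697 half-years
= 62.4697/2 years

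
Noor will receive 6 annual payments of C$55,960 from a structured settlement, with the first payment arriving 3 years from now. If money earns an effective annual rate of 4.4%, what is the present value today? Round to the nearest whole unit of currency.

C$265,674

PV at t=2 (ordinary 6-year annuity): 55960 × a(6|0.044) = 55960 × 5.174557 = 289,568.1822
Discount back 2 years: 289,568.1822 × (1+0.044)^(−2) = 289,568.1822 × 0.917485 = 265,674.4819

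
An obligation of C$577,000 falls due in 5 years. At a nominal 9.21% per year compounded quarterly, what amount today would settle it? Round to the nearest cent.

With 4 periods per year: i = 0.023025, n = 20.
Discount factor = (1+0.023025)^(−20) = 0.634271; PV = 577,000 × 0.634271 = 365,974.5423

C$365,974.54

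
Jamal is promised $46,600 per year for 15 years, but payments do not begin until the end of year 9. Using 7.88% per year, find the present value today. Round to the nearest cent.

PV at t=8 (ordinary 15-year annuity): 46600 × a(15|0.0788) = 46600 × 8.622554 = 401,811.0243
PV₀ = 401,811.0243 / (1+0.0788)^8 = 401,811.0243 / 1.834541 = 219,025.3313

$219,025.33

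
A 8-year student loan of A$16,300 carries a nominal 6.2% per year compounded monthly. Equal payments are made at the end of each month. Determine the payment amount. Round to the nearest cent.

A$215.80

i = 0.062/12 = 0.00516667 per month; n = 8·12 = 96.
Annuity-PV factor = 75.534243; PMT = 16300 / 75.534243 = 215.7962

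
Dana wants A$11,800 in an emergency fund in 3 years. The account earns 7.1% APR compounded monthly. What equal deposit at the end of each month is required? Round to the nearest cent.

i = 0.071/12 = 0.00591667 per month; n = 3·12 = 36.
FV-annuity factor = 39.990127; PMT = 11800 / 39.990127 = 295.0728

A$295.07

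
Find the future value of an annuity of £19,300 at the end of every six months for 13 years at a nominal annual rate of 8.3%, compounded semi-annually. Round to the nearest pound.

i = 0.083/2 = 0.0415 per half-year; n = 13·2 = 26.
FV = 19300 × [(1+0.0415)^26 − 1] / 0.0415 = 19300 × 45.261051 = 873,538.2888

£873,538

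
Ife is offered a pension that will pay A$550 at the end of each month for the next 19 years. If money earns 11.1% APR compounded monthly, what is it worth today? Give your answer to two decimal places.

i = 0.111/12 = 0.00925 per month; n = 19·12 = 228.
PV = 550 × [1 − (1+0.00925)^(−228)] / 0.00925 = 550 × 94.860379 = 52,173.2087

A$52,173.21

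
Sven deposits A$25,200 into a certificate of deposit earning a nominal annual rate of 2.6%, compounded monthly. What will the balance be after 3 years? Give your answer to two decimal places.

A$27,241.99

Periodic rate i = 0.026/12 = 0.00216667; n = 3 × 12 = 36 periods.
FV = PV·(1+i)^n = 25,200 × 1.081031 = 27,241.9923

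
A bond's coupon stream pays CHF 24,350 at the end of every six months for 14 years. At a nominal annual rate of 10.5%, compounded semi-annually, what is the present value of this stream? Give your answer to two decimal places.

Periodic rate i = 0.105/2 = 0.0525; n = 14 × 2 = 28 periods.
PV = 24350 × [1 − (1+0.0525)^(−28)] / 0.0525 = 24350 × 14.501699 = 353,116.3765

CHF 353,116.38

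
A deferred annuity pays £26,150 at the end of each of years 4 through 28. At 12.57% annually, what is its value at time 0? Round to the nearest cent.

£138,281.06

Value one period before first payment (t=3): 26150 × [1 − (1+0.1257)^(−25)] / 0.1257 = 26150 × 7.543259 = 197,256.2201
PV₀ = 197,256.2201 / (1+0.1257)^3 = 197,256.2201 / 1.426488 = 138,281.0627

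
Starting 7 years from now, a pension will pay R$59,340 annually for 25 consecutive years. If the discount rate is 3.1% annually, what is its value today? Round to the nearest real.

R$850,837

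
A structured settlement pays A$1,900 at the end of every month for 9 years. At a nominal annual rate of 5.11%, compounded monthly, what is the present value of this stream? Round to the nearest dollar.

i = 0.0511/12 = 0.00425833 per month; n = 9·12 = 108.
Annuity factor a(108|0.00425833) = 86.427347; PV = 1900 × 86.427347 = 164,211.9600

A$164,212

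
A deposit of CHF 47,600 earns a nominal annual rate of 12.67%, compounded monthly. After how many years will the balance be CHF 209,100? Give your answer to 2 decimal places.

Periodic rate i = 0.1267/12 = 0.0105583.
n = ln(209100/47600) / ln(1+0.0105583) = ln(4.39286) / 0.010503 = 140.9104 months
= 140.9104/12 years

11.74 years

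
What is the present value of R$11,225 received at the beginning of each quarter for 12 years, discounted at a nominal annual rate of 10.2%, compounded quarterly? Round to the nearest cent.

i = 0.102/4 = 0.0255 per quarter; n = 12·4 = 48.
PV = PMT · [1 − (1+i)^(−n)] / i × (1+i) = 11225 · 28.207330 = 316,627.2749
(Beginning-of-period payments → annuity-due factor ×(1+i).)

R$316,627.27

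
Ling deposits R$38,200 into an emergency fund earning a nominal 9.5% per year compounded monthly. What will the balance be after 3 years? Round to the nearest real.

With 12 periods per year: i = 0.00791667, n = 36.
FV = PV·(1+i)^n = 38,200 × 1.328271 = 50,739.9368

R$50,740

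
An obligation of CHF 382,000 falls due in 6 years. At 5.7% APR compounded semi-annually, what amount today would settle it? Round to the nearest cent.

Periodic rate i = 0.057/2 = 0.0285; n = 6 × 2 = 12 periods.
Discount factor = (1+0.0285)^(−12) = 0.713754; PV = 382,000 × 0.713754 = 272,653.9605

CHF 272,653.96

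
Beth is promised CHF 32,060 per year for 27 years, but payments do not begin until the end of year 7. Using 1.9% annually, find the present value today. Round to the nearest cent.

Value one period before first payment (t=6): 32060 × [1 − (1+0.019)^(−27)] / 0.019 = 32060 × 20.969208 = 672,272.8127
PV₀ = 672,272.8127 / (1+0.019)^6 = 672,272.8127 / 1.119554 = 600,482.6232

CHF 600,482.62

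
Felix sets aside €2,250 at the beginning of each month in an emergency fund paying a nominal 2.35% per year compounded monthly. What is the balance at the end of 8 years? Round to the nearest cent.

€237,848.49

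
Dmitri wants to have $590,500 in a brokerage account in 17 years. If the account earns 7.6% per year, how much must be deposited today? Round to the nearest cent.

$169,985.27

PV = 590,500 / (1 + 0.076)^17 = 590,500 / 3.473830 = 169,985.2700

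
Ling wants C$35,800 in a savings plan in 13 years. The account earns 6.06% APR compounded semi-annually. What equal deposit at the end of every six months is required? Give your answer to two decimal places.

With 2 periods per year: i = 0.0303, n = 26.
FV-annuity factor = 38.712288; PMT = 35800 / 38.712288 = 924.7710

C$924.77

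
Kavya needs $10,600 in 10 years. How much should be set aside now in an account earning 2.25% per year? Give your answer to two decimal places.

$8,485.41

Discount factor = (1+0.0225)^(−10) = 0.800510; PV = 10,600 × 0.800510 = 8,485.4074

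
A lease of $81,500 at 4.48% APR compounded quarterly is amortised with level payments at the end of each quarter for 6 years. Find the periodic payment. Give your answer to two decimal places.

With 4 periods per year: i = 0.0112, n = 24.
PMT = 81500 / ( [1 − (1+0.0112)^(−24)] / 0.0112 ) = 81500 / 20.942954 = 3,891.5236

$3,891.52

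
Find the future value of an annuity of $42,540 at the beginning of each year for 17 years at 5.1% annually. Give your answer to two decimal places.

$1,165,438.56

FV = PMT · [(1+i)^n − 1] / i × (1+i) = 42540 · 27.396299 = 1,165,438.5567
(Beginning-of-period payments → annuity-due factor ×(1+i).)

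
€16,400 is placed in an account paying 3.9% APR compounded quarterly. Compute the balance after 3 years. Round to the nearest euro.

€18,425

With 4 periods per year: i = 0.00975, n = 12.
FV = PV·(1+i)^n = 16,400 × 1.123483 = 18,425.1143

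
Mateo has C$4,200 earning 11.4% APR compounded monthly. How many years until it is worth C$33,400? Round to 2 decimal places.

Periodic rate i = 0.114/12 = 0.0095.
(1+i)^n = 33400/4200 = 7.95238, so n = ln 7.95238 / ln 1.0095 = 219.2952 months
= 219.2952/12 years

18.27 years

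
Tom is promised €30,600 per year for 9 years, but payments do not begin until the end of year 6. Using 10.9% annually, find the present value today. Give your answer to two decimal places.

€101,398.58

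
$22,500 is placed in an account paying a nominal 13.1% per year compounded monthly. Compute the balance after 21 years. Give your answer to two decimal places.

With 12 periods per year: i = 0.0109167, n = 252.
FV = 22,500 × (1 + 0.0109167)^252 = 347,098.2321

$347,098.23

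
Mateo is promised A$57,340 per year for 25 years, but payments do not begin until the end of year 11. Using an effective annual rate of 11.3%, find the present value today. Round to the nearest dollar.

Value one period before first payment (t=10): 57340 × [1 − (1+0.113)^(−25)] / 0.113 = 57340 × 8.240662 = 472,519.5858
Discount back 10 years: 472,519.5858 × (1+0.113)^(−10) = 472,519.5858 × 0.342806 = 161,982.5275

A$161,983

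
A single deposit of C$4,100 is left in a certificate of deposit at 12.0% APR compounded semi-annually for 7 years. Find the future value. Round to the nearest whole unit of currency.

C$9,270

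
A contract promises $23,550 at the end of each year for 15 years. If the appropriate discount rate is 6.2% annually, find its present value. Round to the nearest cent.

Annuity factor a(15|0.062) = 9.586580; PV = 23550 × 9.586580 = 225,763.9600

$225,763.96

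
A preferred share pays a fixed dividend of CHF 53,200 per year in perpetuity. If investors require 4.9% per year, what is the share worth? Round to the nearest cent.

CHF 1,085,714.29

PV = PMT / i = 53200 / 0.049 = 1,085,714.2857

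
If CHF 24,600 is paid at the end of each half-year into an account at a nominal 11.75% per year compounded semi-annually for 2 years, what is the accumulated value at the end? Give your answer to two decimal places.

CHF 107,416.12

With 2 periods per year: i = 0.05875, n = 4.
Accumulation factor s(4|0.05875) = 4.366509; FV = 24600 × 4.366509 = 107,416.1221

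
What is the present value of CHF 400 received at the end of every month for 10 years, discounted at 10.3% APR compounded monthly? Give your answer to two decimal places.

CHF 29,891.44

Periodic rate i = 0.103/12 = 0.00858333; n = 10 × 12 = 120 periods.
PV = 400 × [1 − (1+0.00858333)^(−120)] / 0.00858333 = 400 × 74.728595 = 29,891.4379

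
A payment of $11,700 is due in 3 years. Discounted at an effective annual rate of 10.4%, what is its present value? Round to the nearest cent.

$8,695.18

PV = 11,700 / (1 + 0.104)^3 = 11,700 / 1.345573 = 8,695.1813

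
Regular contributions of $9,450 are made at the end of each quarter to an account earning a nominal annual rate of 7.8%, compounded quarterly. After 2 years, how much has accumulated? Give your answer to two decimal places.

$80,965.91

Periodic rate i = 0.078/4 = 0.0195; n = 2 × 4 = 8 periods.
Accumulation factor s(8|0.0195) = 8.567821; FV = 9450 × 8.567821 = 80,965.9105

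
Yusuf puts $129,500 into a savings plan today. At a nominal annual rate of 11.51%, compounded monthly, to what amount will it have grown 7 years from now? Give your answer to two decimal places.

Periodic rate i = 0.1151/12 = 0.00959167; n = 7 × 12 = 84 periods.
129,500 × (1+0.00959167)^84 = 129,500 × 2.229685 = 288,744.2678

$288,744.27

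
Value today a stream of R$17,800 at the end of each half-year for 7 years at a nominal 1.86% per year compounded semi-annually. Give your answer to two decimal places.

R$232,647.46

Periodic rate i = 0.0186/2 = 0.0093; n = 7 × 2 = 14 periods.
PV = PMT · [1 − (1+i)^(−n)] / i = 17800 · 13.070082 = 232,647.4647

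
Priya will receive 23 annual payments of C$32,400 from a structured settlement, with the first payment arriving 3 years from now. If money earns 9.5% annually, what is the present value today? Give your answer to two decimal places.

Value one period before first payment (t=2): 32400 × [1 − (1+0.095)^(−23)] / 0.095 = 32400 × 9.220892 = 298,756.8881
Discount back 2 years: 298,756.8881 × (1+0.095)^(−2) = 298,756.8881 × 0.834011 = 249,166.5212

C$249,166.52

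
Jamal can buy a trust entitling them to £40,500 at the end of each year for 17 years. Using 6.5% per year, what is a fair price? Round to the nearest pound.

£409,478

PV = PMT · [1 − (1+i)^(−n)] / i = 40500 · 10.110577 = 409,478.3562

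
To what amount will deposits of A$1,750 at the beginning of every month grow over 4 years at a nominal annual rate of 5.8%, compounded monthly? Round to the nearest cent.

A$94,743.96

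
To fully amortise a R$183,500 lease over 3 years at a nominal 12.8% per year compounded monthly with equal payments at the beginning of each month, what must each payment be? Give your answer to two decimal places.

i = 0.128/12 = 0.0106667 per month; n = 3·12 = 36.
Annuity-PV factor × (1+i) = 30.081424; PMT = 183500 / 30.081424 = 6,100.1102

R$6,100.11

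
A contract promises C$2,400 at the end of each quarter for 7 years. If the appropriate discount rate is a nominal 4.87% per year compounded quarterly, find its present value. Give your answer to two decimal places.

C$56,654.70

i = 0.0487/4 = 0.012175 per quarter; n = 7·4 = 28.
PV = PMT · [1 − (1+i)^(−n)] / i = 2400 · 23.606126 = 56,654.7030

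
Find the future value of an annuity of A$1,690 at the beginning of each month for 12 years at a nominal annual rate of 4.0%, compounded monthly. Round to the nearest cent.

A$312,734.94

With 12 periods per year: i = 0.00333333, n = 144.
FV = 1690 × [(1+0.00333333)^144 − 1] / 0.00333333 × (1+i) = 1690 × 185.050262 = 312,734.9426
Payments are at the start of each period, so multiply by (1+i).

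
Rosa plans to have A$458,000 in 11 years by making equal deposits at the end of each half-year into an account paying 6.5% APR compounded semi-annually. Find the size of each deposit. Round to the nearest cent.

Periodic rate i = 0.065/2 = 0.0325; n = 11 × 2 = 22 periods.
PMT = 458000 / ( [(1+0.0325)^22 − 1] / 0.0325 ) = 458000 / 31.417534 = 14,577.8467

A$14,577.85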